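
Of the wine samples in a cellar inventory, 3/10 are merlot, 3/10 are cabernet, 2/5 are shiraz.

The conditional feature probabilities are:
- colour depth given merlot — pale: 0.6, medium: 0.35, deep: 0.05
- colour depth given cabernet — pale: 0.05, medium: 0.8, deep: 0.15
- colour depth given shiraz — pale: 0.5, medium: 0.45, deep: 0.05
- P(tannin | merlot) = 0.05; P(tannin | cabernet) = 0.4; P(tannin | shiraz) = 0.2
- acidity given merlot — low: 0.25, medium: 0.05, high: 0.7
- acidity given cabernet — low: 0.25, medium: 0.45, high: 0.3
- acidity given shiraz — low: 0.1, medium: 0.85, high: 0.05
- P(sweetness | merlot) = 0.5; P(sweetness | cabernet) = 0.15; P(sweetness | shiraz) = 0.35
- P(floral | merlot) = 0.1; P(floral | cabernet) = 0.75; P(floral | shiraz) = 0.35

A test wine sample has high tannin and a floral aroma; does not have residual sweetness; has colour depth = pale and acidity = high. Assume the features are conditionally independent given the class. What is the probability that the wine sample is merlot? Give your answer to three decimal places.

merlot: 0.3 × 0.6 × 0.05 × 0.7 × (1−0.5) × 0.1 = 0.000315
cabernet: 0.3 × 0.05 × 0.4 × 0.3 × (1−0.15) × 0.75 = 0.0011475
shiraz: 0.4 × 0.5 × 0.2 × 0.05 × (1−0.35) × 0.35 = 0.000455
P(merlot | x) = 0.000315 / 0.0019175 ≈ 0.164

0.164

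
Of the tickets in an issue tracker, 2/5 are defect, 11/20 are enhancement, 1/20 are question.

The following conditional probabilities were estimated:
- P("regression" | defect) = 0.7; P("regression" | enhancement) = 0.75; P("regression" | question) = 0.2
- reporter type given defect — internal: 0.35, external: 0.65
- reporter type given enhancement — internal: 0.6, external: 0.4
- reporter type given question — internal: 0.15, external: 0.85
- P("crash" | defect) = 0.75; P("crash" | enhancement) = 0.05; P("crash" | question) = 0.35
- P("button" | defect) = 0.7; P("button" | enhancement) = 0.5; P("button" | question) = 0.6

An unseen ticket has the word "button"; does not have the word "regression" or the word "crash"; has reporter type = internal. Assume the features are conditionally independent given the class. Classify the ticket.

defect: 0.4 × (1−0.7) × 0.35 × (1−0.75) × 0.7 = 0.00735
enhancement: 0.55 × (1−0.75) × 0.6 × (1−0.05) × 0.5 = 0.0391875
question: 0.05 × (1−0.2) × 0.15 × (1−0.35) × 0.6 = 0.00234
Highest score → enhancement.

enhancement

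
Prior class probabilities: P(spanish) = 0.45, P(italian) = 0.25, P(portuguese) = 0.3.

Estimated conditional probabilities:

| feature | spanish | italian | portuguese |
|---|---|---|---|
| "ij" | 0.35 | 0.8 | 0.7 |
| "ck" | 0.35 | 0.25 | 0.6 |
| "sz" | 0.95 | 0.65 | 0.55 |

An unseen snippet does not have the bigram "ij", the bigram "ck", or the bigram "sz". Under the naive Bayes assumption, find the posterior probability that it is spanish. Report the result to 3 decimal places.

spanish: 0.45 × (1−0.35) × (1−0.35) × (1−0.95) = 0.00950625
italian: 0.25 × (1−0.8) × (1−0.25) × (1−0.65) = 0.013125
portuguese: 0.3 × (1−0.7) × (1−0.6) × (1−0.55) = 0.0162
P(spanish | x) = 0.00950625 / 0.03883125 ≈ 0.245

0.245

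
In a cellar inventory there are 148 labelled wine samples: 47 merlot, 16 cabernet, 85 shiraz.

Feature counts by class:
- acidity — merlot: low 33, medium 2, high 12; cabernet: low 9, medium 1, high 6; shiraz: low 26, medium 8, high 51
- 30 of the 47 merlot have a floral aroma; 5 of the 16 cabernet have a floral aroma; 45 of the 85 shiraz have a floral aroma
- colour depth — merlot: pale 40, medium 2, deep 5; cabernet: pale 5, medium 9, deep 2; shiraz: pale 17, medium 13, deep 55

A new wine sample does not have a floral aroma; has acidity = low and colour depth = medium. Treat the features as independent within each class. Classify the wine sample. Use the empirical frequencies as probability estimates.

cabernet

merlot: (47/148) × (33/47) × (17/47) × (2/47) ≈ 0.00343191
cabernet: (16/148) × (9/16) × (11/16) × (9/16) ≈ 0.0235167
shiraz: (85/148) × (26/85) × (40/85) × (13/85) ≈ 0.0126438
Highest score → cabernet.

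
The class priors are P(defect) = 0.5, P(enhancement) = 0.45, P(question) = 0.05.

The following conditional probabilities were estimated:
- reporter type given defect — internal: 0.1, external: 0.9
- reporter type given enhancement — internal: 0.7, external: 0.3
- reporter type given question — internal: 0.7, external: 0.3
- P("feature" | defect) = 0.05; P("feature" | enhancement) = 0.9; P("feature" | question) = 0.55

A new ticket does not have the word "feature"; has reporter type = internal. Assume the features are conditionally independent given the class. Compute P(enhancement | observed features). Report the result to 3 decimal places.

0.332

defect: 0.5 × 0.1 × (1−0.05) = 0.0475
enhancement: 0.45 × 0.7 × (1−0.9) = 0.0315
question: 0.05 × 0.7 × (1−0.55) = 0.01575
P(enhancement | x) = 0.0315 / 0.09475 ≈ 0.332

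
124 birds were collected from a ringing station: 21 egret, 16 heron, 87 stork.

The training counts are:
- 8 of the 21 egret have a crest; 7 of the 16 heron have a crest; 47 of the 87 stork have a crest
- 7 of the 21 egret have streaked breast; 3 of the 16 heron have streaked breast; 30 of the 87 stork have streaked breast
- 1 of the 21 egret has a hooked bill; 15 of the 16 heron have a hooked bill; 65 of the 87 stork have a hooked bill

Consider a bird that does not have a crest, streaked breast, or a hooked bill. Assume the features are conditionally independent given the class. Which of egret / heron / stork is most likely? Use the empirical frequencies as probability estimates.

egret: (21/124) × (13/21) × (14/21) × (20/21) ≈ 0.0665643
heron: (16/124) × (9/16) × (13/16) × (1/16) ≈ 0.00368574
stork: (87/124) × (40/87) × (57/87) × (22/87) ≈ 0.0534438
Highest score → egret.

egret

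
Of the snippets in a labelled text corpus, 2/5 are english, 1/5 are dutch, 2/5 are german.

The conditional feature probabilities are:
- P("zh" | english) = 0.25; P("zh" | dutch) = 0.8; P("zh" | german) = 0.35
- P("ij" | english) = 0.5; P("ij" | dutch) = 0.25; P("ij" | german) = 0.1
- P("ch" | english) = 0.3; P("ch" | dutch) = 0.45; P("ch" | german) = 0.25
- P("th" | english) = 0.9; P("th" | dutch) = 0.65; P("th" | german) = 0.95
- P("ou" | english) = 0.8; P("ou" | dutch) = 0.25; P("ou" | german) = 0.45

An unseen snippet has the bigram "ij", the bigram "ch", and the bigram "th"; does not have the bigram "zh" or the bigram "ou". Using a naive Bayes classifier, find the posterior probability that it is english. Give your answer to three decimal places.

0.592

english: 0.4 × (1−0.25) × 0.5 × 0.3 × 0.9 × (1−0.8) = 0.0081
dutch: 0.2 × (1−0.8) × 0.25 × 0.45 × 0.65 × (1−0.25) = 0.00219375
german: 0.4 × (1−0.35) × 0.1 × 0.25 × 0.95 × (1−0.45) = 0.00339625
P(english | x) = 0.0081 / 0.01369 ≈ 0.592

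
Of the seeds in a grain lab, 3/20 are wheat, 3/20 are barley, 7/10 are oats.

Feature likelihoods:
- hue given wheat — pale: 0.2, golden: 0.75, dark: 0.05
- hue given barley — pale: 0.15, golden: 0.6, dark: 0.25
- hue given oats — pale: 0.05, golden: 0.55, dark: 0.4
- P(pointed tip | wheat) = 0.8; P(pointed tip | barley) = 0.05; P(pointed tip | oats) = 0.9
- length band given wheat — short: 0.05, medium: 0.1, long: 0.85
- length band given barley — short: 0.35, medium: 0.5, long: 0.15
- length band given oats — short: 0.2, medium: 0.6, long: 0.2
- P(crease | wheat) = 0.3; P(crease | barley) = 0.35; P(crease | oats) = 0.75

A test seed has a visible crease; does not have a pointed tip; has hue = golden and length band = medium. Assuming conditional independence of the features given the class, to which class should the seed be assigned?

oats

wheat: 0.15 × 0.75 × (1−0.8) × 0.1 × 0.3 = 0.000675
barley: 0.15 × 0.6 × (1−0.05) × 0.5 × 0.35 = 0.0149625
oats: 0.7 × 0.55 × (1−0.9) × 0.6 × 0.75 = 0.017325
Highest score → oats.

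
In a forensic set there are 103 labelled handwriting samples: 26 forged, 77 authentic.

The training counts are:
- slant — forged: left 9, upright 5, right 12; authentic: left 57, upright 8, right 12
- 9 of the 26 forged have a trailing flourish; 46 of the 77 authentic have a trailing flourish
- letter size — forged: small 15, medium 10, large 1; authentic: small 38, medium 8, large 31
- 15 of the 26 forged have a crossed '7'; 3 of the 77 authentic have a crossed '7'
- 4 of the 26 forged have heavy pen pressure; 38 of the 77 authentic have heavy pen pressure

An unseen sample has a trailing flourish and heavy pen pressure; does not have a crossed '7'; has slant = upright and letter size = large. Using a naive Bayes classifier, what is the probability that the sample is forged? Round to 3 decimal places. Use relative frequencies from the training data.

forged: (26/103) × (5/26) × (9/26) × (1/26) × (11/26) × (4/26) ≈ 0.0000420663
authentic: (77/103) × (8/77) × (46/77) × (31/77) × (74/77) × (38/77) ≈ 0.00885982
P(forged | x) = 0.0000420663 / 0.0089018863 ≈ 0.005

0.005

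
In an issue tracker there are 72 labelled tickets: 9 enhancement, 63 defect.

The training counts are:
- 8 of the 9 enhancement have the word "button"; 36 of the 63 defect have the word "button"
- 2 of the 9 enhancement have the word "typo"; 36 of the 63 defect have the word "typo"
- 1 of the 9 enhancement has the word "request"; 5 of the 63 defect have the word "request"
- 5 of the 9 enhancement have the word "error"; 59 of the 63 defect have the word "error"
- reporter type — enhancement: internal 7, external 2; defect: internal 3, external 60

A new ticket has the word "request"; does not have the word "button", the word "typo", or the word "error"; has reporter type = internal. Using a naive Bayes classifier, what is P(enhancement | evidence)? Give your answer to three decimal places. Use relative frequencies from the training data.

0.915

enhancement: (9/72) × (1/9) × (7/9) × (1/9) × (4/9) × (7/9) ≈ 0.00041491
defect: (63/72) × (27/63) × (27/63) × (5/63) × (4/63) × (3/63) ≈ 0.0000385642
P(enhancement | x) = 0.00041491 / 0.0004534742 ≈ 0.915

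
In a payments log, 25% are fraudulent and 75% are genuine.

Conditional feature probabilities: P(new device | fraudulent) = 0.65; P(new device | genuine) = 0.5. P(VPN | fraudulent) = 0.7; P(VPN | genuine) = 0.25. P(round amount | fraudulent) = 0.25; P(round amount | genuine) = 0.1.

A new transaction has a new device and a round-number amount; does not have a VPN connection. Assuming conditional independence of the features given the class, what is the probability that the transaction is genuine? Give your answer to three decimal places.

fraudulent: 0.25 × 0.65 × (1−0.7) × 0.25 = 0.0121875
genuine: 0.75 × 0.5 × (1−0.25) × 0.1 = 0.028125
P(genuine | x) = 0.028125 / 0.0403125 ≈ 0.698

0.698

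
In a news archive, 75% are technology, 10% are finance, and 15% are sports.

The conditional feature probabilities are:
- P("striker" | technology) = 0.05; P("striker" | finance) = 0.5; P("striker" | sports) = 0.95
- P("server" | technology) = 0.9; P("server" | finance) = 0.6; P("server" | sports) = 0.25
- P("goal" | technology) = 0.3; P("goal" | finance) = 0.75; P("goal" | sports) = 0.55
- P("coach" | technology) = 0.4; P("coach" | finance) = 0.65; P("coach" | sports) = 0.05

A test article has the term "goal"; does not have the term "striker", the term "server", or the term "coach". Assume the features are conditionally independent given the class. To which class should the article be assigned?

technology: 0.75 × (1−0.05) × (1−0.9) × 0.3 × (1−0.4) = 0.012825
finance: 0.1 × (1−0.5) × (1−0.6) × 0.75 × (1−0.65) = 0.00525
sports: 0.15 × (1−0.95) × (1−0.25) × 0.55 × (1−0.05) = 0.0029390625
Highest score → technology.

technology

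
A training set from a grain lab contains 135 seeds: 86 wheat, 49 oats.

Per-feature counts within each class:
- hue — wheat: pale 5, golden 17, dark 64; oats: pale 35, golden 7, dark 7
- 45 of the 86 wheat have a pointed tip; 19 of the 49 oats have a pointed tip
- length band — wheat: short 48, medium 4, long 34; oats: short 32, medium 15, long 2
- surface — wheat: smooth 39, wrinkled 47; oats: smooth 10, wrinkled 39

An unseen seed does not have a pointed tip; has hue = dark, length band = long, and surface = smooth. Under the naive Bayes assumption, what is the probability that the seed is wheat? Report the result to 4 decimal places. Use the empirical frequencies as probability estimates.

0.9935

wheat: (86/135) × (64/86) × (41/86) × (34/86) × (39/86) ≈ 0.0405208
oats: (49/135) × (7/49) × (30/49) × (2/49) × (10/49) ≈ 0.00026444
P(wheat | x) = 0.0405208 / 0.04078524 ≈ 0.9935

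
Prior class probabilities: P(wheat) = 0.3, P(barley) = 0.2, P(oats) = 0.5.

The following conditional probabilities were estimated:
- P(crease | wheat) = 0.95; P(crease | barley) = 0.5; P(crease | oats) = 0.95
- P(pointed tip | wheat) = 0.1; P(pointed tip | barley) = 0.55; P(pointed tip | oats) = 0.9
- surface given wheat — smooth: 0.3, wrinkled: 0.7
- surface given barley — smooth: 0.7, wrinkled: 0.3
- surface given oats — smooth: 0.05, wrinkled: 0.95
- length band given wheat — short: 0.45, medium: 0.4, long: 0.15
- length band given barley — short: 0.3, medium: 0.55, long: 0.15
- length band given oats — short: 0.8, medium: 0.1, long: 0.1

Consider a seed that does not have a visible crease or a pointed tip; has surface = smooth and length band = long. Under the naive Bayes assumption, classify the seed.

wheat: 0.3 × (1−0.95) × (1−0.1) × 0.3 × 0.15 = 0.0006075
barley: 0.2 × (1−0.5) × (1−0.55) × 0.7 × 0.15 = 0.004725
oats: 0.5 × (1−0.95) × (1−0.9) × 0.05 × 0.1 = 0.0000125
Highest score → barley.

barley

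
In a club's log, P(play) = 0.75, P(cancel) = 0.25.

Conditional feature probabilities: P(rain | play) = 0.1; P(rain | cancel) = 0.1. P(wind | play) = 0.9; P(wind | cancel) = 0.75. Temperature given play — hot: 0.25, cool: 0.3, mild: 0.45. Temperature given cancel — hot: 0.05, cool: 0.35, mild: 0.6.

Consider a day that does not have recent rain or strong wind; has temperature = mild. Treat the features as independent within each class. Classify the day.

play: 0.75 × (1−0.1) × (1−0.9) × 0.45 = 0.030375
cancel: 0.25 × (1−0.1) × (1−0.75) × 0.6 = 0.03375
Highest score → cancel.

cancel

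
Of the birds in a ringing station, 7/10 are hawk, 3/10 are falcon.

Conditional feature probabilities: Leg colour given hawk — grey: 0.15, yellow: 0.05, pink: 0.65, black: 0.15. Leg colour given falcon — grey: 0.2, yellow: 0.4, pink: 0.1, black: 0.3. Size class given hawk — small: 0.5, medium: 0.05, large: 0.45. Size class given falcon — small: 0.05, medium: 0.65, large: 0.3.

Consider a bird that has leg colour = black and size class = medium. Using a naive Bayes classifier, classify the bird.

falcon

hawk: 0.7 × 0.15 × 0.05 = 0.00525
falcon: 0.3 × 0.3 × 0.65 = 0.0585
Highest score → falcon.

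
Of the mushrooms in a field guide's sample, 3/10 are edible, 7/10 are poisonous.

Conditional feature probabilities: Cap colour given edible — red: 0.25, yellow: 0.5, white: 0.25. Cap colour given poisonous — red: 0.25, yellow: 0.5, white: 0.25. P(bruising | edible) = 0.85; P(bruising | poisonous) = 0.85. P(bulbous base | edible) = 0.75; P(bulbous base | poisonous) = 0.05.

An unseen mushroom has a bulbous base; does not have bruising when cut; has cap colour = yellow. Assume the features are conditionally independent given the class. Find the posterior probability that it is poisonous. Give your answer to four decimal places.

edible: 0.3 × 0.5 × (1−0.85) × 0.75 = 0.016875
poisonous: 0.7 × 0.5 × (1−0.85) × 0.05 = 0.002625
P(poisonous | x) = 0.002625 / 0.0195 ≈ 0.1346

0.1346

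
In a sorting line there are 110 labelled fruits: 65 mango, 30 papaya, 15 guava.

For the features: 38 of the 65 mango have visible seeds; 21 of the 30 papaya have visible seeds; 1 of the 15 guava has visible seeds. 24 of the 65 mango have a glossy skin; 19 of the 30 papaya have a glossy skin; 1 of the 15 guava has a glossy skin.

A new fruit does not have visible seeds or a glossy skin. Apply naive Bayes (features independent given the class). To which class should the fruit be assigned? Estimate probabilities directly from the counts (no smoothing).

mango: (65/110) × (27/65) × (41/65) ≈ 0.154825
papaya: (30/110) × (9/30) × (11/30) = 0.03
guava: (15/110) × (14/15) × (14/15) ≈ 0.118788
Highest score → mango.

mango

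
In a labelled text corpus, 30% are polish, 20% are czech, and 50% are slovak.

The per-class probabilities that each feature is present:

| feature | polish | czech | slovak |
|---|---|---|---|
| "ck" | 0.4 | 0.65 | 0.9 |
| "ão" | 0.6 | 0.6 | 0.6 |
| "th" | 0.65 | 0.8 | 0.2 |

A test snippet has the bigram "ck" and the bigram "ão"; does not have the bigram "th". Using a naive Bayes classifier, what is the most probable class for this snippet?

slovak

polish: 0.3 × 0.4 × 0.6 × (1−0.65) = 0.0252
czech: 0.2 × 0.65 × 0.6 × (1−0.8) = 0.0156
slovak: 0.5 × 0.9 × 0.6 × (1−0.2) = 0.216
Highest score → slovak.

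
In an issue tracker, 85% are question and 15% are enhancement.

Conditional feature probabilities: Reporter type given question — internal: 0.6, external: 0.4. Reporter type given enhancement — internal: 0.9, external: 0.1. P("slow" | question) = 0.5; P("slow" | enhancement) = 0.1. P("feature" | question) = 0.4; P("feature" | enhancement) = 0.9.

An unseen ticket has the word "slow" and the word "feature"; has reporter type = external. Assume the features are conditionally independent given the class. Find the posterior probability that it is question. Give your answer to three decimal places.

0.981

question: 0.85 × 0.4 × 0.5 × 0.4 = 0.068
enhancement: 0.15 × 0.1 × 0.1 × 0.9 = 0.00135
P(question | x) = 0.068 / 0.06935 ≈ 0.981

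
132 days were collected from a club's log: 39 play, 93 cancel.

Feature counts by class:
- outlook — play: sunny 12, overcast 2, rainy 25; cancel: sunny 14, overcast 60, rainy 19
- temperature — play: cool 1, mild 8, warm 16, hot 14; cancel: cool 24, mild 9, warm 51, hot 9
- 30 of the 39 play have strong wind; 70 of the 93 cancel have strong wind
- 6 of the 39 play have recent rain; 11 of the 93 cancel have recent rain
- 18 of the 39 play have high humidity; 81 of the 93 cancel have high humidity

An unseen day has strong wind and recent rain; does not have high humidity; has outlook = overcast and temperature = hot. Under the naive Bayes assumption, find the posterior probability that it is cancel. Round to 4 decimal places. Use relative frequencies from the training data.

play: (39/132) × (2/39) × (14/39) × (30/39) × (6/39) × (21/39) ≈ 0.000346591
cancel: (93/132) × (60/93) × (9/93) × (70/93) × (11/93) × (12/93) ≈ 0.000505312
P(cancel | x) = 0.000505312 / 0.000851903 ≈ 0.5932

0.5932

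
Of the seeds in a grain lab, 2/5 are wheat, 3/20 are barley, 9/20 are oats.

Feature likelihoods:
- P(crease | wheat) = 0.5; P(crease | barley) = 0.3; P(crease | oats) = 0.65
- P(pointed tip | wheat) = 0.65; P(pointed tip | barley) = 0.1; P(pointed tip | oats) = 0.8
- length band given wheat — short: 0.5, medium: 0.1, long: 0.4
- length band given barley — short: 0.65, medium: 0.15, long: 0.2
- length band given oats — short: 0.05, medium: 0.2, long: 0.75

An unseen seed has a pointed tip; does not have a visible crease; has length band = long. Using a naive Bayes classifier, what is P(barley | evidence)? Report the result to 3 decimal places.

wheat: 0.4 × (1−0.5) × 0.65 × 0.4 = 0.052
barley: 0.15 × (1−0.3) × 0.1 × 0.2 = 0.0021
oats: 0.45 × (1−0.65) × 0.8 × 0.75 = 0.0945
P(barley | x) = 0.0021 / 0.1486 ≈ 0.014

0.014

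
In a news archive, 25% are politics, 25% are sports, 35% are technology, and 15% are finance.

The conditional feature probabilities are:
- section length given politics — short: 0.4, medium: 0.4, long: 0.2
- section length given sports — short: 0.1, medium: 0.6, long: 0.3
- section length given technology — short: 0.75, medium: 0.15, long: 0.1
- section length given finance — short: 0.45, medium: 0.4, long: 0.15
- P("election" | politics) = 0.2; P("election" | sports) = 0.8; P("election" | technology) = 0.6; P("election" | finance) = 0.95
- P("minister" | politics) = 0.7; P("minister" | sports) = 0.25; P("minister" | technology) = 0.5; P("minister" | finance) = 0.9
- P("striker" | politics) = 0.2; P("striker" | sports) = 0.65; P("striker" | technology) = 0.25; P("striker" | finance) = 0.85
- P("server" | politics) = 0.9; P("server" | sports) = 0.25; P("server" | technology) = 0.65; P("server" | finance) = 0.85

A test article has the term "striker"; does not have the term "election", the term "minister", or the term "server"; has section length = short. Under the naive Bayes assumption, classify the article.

politics: 0.25 × 0.4 × (1−0.2) × (1−0.7) × 0.2 × (1−0.9) = 0.00048
sports: 0.25 × 0.1 × (1−0.8) × (1−0.25) × 0.65 × (1−0.25) = 0.001828125
technology: 0.35 × 0.75 × (1−0.6) × (1−0.5) × 0.25 × (1−0.65) = 0.00459375
finance: 0.15 × 0.45 × (1−0.95) × (1−0.9) × 0.85 × (1−0.85) = 0.00004303125
Highest score → technology.

technology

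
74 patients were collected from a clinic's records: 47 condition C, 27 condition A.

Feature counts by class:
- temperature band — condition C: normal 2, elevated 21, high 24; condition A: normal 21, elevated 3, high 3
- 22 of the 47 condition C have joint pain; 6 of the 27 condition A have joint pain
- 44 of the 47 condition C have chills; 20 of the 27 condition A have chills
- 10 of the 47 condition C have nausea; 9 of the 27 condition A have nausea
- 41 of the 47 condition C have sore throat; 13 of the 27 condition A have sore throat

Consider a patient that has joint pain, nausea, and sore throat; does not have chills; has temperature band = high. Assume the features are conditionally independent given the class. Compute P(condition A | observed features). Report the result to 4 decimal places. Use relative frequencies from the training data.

0.1725

condition C: (47/74) × (24/47) × (22/47) × (3/47) × (10/47) × (41/47) ≈ 0.00179852
condition A: (27/74) × (3/27) × (6/27) × (7/27) × (9/27) × (13/27) ≈ 0.00037486
P(condition A | x) = 0.00037486 / 0.00217338 ≈ 0.1725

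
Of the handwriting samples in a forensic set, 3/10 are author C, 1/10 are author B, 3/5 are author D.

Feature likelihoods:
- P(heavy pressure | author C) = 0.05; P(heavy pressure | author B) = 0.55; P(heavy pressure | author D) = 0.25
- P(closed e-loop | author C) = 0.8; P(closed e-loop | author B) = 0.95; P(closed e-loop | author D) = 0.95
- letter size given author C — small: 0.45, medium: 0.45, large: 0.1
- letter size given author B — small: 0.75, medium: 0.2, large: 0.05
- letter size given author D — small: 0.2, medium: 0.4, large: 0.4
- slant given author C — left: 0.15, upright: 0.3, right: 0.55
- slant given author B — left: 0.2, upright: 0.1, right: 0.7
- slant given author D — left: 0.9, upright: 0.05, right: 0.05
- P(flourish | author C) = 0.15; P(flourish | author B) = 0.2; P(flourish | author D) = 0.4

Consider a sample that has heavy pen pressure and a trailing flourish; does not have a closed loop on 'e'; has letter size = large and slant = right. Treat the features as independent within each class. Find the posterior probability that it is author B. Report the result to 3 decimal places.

author C: 0.3 × 0.05 × (1−0.8) × 0.1 × 0.55 × 0.15 = 0.00002475
author B: 0.1 × 0.55 × (1−0.95) × 0.05 × 0.7 × 0.2 = 0.00001925
author D: 0.6 × 0.25 × (1−0.95) × 0.4 × 0.05 × 0.4 = 0.00006
P(author B | x) = 0.00001925 / 0.000104 ≈ 0.185

0.185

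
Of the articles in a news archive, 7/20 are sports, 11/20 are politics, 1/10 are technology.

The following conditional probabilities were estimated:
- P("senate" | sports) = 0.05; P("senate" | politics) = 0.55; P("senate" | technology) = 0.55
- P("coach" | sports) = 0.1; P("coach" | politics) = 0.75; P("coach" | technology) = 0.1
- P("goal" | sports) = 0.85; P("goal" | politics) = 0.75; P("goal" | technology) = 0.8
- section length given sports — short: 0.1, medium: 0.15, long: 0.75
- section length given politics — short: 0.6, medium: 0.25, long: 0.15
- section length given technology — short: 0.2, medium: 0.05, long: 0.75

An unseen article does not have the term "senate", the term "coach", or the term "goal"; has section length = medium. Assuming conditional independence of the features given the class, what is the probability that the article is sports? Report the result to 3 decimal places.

0.612

sports: 0.35 × (1−0.05) × (1−0.1) × (1−0.85) × 0.15 = 0.006733125
politics: 0.55 × (1−0.55) × (1−0.75) × (1−0.75) × 0.25 = 0.0038671875
technology: 0.1 × (1−0.55) × (1−0.1) × (1−0.8) × 0.05 = 0.000405
P(sports | x) = 0.006733125 / 0.0110053125 ≈ 0.612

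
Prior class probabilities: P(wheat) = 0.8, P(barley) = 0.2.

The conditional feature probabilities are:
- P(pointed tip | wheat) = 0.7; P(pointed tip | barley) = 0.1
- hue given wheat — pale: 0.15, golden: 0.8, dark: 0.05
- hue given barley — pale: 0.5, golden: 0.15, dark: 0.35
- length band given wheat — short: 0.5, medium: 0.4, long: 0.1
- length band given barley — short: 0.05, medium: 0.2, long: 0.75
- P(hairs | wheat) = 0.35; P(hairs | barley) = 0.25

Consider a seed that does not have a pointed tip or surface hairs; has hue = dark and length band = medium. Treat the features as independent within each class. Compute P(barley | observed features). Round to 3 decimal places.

wheat: 0.8 × (1−0.7) × 0.05 × 0.4 × (1−0.35) = 0.00312
barley: 0.2 × (1−0.1) × 0.35 × 0.2 × (1−0.25) = 0.00945
P(barley | x) = 0.00945 / 0.01257 ≈ 0.752

0.752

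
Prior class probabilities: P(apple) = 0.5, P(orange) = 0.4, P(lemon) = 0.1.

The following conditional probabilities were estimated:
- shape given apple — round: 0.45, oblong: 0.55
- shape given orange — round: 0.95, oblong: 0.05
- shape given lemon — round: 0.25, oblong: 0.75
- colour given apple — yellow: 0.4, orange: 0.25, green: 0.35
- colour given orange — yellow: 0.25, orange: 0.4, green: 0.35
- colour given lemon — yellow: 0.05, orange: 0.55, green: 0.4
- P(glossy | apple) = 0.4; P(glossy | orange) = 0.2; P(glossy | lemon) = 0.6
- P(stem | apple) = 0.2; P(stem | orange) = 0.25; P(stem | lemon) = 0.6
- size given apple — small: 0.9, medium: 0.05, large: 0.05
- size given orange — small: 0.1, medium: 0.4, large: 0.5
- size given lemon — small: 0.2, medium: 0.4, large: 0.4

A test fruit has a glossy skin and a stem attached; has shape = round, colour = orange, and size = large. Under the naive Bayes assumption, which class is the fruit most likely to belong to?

apple: 0.5 × 0.45 × 0.25 × 0.4 × 0.2 × 0.05 = 0.000225
orange: 0.4 × 0.95 × 0.4 × 0.2 × 0.25 × 0.5 = 0.0038
lemon: 0.1 × 0.25 × 0.55 × 0.6 × 0.6 × 0.4 = 0.00198
Highest score → orange.

orange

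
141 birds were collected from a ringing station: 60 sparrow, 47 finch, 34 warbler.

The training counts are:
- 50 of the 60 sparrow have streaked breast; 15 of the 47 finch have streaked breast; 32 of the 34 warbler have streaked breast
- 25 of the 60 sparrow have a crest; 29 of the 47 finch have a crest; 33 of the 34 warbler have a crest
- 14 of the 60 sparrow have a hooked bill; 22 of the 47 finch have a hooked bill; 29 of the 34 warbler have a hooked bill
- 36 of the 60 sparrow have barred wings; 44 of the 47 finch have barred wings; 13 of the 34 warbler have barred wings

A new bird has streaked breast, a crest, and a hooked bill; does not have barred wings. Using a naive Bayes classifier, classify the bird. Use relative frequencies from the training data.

warbler

sparrow: (60/141) × (50/60) × (25/60) × (14/60) × (24/60) ≈ 0.0137904
finch: (47/141) × (15/47) × (29/47) × (22/47) × (3/47) ≈ 0.00196119
warbler: (34/141) × (32/34) × (33/34) × (29/34) × (21/34) ≈ 0.116045
Highest score → warbler.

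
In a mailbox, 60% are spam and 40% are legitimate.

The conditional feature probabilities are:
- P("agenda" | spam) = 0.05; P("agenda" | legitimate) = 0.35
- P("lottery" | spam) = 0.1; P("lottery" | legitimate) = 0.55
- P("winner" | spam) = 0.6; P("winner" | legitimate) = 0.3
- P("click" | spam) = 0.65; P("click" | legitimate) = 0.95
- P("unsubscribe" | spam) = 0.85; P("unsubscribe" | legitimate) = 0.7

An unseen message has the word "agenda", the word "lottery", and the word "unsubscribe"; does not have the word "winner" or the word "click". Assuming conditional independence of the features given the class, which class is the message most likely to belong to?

spam: 0.6 × 0.05 × 0.1 × (1−0.6) × (1−0.65) × 0.85 = 0.000357
legitimate: 0.4 × 0.35 × 0.55 × (1−0.3) × (1−0.95) × 0.7 = 0.0018865
Highest score → legitimate.

legitimate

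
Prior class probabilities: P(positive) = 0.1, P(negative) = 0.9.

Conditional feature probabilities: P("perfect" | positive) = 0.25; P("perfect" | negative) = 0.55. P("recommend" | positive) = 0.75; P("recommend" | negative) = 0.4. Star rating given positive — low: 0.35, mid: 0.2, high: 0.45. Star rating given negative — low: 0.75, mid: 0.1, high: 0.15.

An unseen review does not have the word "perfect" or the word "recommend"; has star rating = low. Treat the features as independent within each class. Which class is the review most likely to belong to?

negative

positive: 0.1 × (1−0.25) × (1−0.75) × 0.35 = 0.0065625
negative: 0.9 × (1−0.55) × (1−0.4) × 0.75 = 0.18225
Highest score → negative.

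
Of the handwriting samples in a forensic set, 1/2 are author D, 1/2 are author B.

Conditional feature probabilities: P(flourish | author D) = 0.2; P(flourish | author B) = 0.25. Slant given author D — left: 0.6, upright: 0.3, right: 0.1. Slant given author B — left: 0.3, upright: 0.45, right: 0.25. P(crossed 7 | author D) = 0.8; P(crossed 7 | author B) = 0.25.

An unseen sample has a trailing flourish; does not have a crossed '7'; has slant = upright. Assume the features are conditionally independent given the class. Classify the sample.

author B

author D: 0.5 × 0.2 × 0.3 × (1−0.8) = 0.006
author B: 0.5 × 0.25 × 0.45 × (1−0.25) = 0.0421875
Highest score → author B.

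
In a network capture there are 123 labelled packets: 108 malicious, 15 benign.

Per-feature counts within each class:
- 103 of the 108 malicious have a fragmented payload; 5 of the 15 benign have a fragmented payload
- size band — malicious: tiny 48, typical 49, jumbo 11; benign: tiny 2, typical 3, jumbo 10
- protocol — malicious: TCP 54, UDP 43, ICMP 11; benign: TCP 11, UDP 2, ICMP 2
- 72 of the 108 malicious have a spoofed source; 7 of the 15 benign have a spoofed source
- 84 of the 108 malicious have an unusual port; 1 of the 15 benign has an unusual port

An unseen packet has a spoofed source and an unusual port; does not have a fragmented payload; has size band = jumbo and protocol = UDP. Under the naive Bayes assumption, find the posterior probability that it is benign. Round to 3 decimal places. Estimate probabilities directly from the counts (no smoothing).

0.208

malicious: (108/123) × (5/108) × (11/108) × (43/108) × (72/108) × (84/108) ≈ 0.000854757
benign: (15/123) × (10/15) × (10/15) × (2/15) × (7/15) × (1/15) ≈ 0.000224832
P(benign | x) = 0.000224832 / 0.001079589 ≈ 0.208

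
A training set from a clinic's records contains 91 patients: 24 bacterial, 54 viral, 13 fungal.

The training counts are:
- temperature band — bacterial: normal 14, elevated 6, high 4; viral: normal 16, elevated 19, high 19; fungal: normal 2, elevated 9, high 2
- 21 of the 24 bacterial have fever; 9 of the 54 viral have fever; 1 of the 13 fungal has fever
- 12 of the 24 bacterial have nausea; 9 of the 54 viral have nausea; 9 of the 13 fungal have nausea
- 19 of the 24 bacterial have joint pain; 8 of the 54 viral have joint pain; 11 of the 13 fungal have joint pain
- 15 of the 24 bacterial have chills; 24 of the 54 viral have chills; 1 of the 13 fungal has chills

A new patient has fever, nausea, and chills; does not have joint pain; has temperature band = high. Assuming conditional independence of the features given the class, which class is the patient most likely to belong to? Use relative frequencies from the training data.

bacterial

bacterial: (24/91) × (4/24) × (21/24) × (12/24) × (5/24) × (15/24) ≈ 0.00250401
viral: (54/91) × (19/54) × (9/54) × (9/54) × (46/54) × (24/54) ≈ 0.00219579
fungal: (13/91) × (2/13) × (1/13) × (9/13) × (2/13) × (1/13) ≈ 0.0000138512
Highest score → bacterial.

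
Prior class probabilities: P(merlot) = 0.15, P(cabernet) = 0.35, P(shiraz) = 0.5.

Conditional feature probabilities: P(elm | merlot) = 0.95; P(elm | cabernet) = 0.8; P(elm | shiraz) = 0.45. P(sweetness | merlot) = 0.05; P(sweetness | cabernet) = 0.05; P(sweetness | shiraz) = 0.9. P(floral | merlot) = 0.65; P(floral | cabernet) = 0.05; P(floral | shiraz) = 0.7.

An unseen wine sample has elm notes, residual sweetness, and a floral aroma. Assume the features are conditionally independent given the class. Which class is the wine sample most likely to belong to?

merlot: 0.15 × 0.95 × 0.05 × 0.65 = 0.00463125
cabernet: 0.35 × 0.8 × 0.05 × 0.05 = 0.0007
shiraz: 0.5 × 0.45 × 0.9 × 0.7 = 0.14175
Highest score → shiraz.

shiraz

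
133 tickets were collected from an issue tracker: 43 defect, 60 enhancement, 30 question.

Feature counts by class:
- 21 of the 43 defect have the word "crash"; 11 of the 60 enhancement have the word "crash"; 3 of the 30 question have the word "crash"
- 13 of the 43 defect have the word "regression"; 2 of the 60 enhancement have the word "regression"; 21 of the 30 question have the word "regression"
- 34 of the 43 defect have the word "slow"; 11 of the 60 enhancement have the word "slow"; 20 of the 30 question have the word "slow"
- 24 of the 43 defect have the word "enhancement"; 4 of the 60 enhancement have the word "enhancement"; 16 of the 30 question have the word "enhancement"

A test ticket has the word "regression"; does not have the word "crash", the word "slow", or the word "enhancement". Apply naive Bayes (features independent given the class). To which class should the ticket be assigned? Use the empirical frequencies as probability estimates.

defect: (43/133) × (22/43) × (13/43) × (9/43) × (19/43) ≈ 0.00462493
enhancement: (60/133) × (49/60) × (2/60) × (49/60) × (56/60) ≈ 0.00936062
question: (30/133) × (27/30) × (21/30) × (10/30) × (14/30) ≈ 0.0221053
Highest score → question.

question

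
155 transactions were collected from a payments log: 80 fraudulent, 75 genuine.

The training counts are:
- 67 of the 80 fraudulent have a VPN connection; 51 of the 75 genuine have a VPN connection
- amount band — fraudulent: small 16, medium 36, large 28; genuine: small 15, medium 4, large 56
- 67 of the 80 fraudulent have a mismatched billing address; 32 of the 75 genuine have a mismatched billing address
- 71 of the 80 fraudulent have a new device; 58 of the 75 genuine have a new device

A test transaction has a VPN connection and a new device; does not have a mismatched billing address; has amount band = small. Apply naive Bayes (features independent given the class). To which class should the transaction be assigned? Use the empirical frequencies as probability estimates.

fraudulent: (80/155) × (67/80) × (16/80) × (13/80) × (71/80) ≈ 0.0124679
genuine: (75/155) × (51/75) × (15/75) × (43/75) × (58/75) ≈ 0.0291771
Highest score → genuine.

genuine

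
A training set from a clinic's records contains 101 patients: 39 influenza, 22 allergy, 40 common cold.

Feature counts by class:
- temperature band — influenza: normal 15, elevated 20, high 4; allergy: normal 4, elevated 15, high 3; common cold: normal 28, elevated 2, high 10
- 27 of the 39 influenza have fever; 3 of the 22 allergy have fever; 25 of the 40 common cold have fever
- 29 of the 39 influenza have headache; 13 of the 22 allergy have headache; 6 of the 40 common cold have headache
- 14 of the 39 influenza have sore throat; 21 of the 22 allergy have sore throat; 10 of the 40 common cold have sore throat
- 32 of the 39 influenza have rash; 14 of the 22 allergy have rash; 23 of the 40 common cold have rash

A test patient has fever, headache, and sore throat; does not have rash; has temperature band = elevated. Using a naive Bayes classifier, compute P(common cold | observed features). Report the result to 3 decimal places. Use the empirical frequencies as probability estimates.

0.018

influenza: (39/101) × (20/39) × (27/39) × (29/39) × (14/39) × (7/39) ≈ 0.00656807
allergy: (22/101) × (15/22) × (3/22) × (13/22) × (21/22) × (8/22) ≈ 0.00415387
common cold: (40/101) × (2/40) × (25/40) × (6/40) × (10/40) × (17/40) ≈ 0.000197246
P(common cold | x) = 0.000197246 / 0.010919186 ≈ 0.018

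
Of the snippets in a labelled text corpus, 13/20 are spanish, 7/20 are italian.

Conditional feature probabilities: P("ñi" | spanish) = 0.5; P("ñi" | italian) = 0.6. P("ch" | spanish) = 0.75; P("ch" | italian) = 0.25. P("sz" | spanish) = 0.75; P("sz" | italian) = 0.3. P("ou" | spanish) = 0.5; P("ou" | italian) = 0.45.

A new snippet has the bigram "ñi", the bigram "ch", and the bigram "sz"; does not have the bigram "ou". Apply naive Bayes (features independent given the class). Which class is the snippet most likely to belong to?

spanish

spanish: 0.65 × 0.5 × 0.75 × 0.75 × (1−0.5) = 0.09140625
italian: 0.35 × 0.6 × 0.25 × 0.3 × (1−0.45) = 0.0086625
Highest score → spanish.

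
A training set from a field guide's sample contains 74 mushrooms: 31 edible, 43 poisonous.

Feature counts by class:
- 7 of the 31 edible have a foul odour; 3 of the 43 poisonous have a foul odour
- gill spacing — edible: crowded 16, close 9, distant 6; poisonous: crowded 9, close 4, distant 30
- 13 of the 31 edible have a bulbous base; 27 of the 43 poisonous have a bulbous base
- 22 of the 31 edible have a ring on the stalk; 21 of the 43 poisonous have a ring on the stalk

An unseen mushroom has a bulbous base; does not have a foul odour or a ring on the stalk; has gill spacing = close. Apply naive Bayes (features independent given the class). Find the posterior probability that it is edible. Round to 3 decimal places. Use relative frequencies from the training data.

0.415

edible: (31/74) × (24/31) × (9/31) × (13/31) × (9/31) ≈ 0.0114636
poisonous: (43/74) × (40/43) × (4/43) × (27/43) × (22/43) ≈ 0.0161536
P(edible | x) = 0.0114636 / 0.0276172 ≈ 0.415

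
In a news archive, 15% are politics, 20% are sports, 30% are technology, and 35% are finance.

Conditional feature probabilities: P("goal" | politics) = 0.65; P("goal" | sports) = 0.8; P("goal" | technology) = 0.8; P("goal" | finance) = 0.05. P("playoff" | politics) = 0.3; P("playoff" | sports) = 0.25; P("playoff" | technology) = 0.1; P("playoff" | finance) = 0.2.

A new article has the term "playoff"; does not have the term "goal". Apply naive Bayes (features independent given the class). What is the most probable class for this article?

finance

politics: 0.15 × (1−0.65) × 0.3 = 0.01575
sports: 0.2 × (1−0.8) × 0.25 = 0.01
technology: 0.3 × (1−0.8) × 0.1 = 0.006
finance: 0.35 × (1−0.05) × 0.2 = 0.0665
Highest score → finance.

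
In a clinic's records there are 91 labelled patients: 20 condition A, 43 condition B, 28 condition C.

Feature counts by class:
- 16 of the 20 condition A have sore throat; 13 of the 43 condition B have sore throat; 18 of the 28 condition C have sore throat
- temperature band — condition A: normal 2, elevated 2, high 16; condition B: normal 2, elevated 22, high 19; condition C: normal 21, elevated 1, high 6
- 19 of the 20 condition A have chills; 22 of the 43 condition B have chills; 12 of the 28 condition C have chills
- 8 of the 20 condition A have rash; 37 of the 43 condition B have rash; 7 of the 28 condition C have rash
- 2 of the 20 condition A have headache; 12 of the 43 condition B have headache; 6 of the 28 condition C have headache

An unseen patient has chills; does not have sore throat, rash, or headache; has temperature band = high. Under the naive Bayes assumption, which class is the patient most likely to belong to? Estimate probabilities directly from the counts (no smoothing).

condition A: (20/91) × (4/20) × (16/20) × (19/20) × (12/20) × (18/20) ≈ 0.0180396
condition B: (43/91) × (30/43) × (19/43) × (22/43) × (6/43) × (31/43) ≈ 0.00749713
condition C: (28/91) × (10/28) × (6/28) × (12/28) × (21/28) × (22/28) ≈ 0.00594704
Highest score → condition A.

condition A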